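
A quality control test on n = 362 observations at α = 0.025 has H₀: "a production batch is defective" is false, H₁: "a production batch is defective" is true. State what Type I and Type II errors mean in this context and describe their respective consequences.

Type I (false positive): concluding that a production batch is defective when it is not — scrapping a good batch — wasted material and cost for no reason. Type II (false negative): failing to conclude that a production batch is defective when it is — shipping a defective batch — faulty products reach customers. Which is costlier depends on domain priorities and is a judgement call rather than a statistical fact.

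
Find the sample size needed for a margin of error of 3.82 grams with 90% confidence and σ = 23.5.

n = (z*σ/E)² = (1.645×23.5/3.82)² = 102.4 → n = 103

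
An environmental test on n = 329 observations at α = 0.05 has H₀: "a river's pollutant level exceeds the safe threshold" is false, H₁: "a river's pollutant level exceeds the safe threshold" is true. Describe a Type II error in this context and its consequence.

Type II error: failing to reject H₀ when it is false — concluding that a river's pollutant level exceeds the safe threshold is not supported when in fact it is. Consequence: allowing unsafe pollution to continue.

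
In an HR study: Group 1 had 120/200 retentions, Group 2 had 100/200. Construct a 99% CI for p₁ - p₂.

p̂₁ = 0.6, p̂₂ = 0.5. Difference = 0.1. CI = (-0.028, 0.228)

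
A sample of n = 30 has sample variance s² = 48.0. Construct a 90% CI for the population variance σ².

df = 29. χ²_{0.05} = 42.557, χ²_{0.95} = 17.708. CI for σ² = ((n-1)s²/χ²_{α/2}, (n-1)s²/χ²_{1-α/2}) = (29·48.0/42.557, 29·48.0/17.708) = (32.71, 78.61)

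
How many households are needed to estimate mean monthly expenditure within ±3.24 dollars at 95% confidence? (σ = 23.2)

n = (z*σ/E)² = (1.96×23.2/3.24)² = 197.0 → n = 197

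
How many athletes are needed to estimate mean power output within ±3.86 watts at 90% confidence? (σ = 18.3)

n = (z*σ/E)² = (1.645×18.3/3.86)² = 60.8 → n = 61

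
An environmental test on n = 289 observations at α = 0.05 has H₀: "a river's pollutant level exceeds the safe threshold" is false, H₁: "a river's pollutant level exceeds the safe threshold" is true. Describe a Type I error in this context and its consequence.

Type I error: rejecting H₀ when it is true — concluding that a river's pollutant level exceeds the safe threshold when in fact it is not. Consequence: shutting down a compliant factory unnecessarily.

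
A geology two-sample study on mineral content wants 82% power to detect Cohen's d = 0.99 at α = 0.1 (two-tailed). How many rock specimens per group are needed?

z_{α/2} = 1.645, z_β = Φ⁻¹(0.82) = 0.915. For large effect (d = 0.99): n per group = 2(z_{α/2} + z_β)²/d² = 2(1.645 + 0.915)²/0.99² = 13.4 → 14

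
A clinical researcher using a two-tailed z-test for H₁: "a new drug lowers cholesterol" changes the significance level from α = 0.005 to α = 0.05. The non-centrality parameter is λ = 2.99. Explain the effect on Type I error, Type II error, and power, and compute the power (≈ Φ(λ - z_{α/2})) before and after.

Increasing α from 0.005 to 0.05:
• Type I error rate increases (α is the Type I rate by definition).
• Critical value moves from z_{α/2} = 2.807 to 1.96, so power = Φ(λ - z_{α/2}) goes from Φ(2.99 - 2.807) = 0.573 to Φ(2.99 - 1.96) = 0.848.
• Type II error rate β = 1 - power therefore decreases (0.427 → 0.152).
Appropriate when false negatives are costly — here, shelving an effective drug — patients miss out on a treatment that would have helped.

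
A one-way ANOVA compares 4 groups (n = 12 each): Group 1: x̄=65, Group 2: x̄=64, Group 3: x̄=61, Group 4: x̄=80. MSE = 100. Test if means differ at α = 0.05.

Grand mean = 67.5. SS_between = 2604.0, MS_between = 868.0. F = 8.68, F_crit ≈ 2.816. Reject H₀.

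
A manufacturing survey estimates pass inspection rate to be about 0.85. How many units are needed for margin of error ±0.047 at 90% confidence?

n = z²p(1-p)/E² = 1.645²×0.85×0.15/0.047² = 156.2 → n = 157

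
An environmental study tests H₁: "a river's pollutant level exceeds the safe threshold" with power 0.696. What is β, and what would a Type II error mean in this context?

β = 1 - power = 1 - 0.696 = 0.304. A Type II error is failing to reject H₀ when H₀ is false (false negative) — here, failing to conclude that a river's pollutant level exceeds the safe threshold when in fact it is true. Consequence: allowing unsafe pollution to continue.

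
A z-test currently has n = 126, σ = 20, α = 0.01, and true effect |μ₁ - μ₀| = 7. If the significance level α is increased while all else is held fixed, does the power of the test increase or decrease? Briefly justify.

Power increases: a larger α lowers the critical value, so more of the H₁ sampling distribution falls in the rejection region.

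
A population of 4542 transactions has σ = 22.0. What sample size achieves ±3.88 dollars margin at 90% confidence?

Without FPC: n₀ = (1.645×22.0/3.88)² = 86.999. With FPC: n = n₀N/(n₀+N-1) = 85.4 → n = 86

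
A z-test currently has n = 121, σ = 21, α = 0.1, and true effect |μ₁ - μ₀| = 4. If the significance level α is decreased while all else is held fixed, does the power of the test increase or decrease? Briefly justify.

Power decreases: a smaller α raises the critical value, so less of the H₁ sampling distribution falls in the rejection region.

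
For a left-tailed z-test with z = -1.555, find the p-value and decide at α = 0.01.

p = P(Z < -1.555) = Φ(-1.555) ≈ 0.06. Since p ≥ 0.01, fail to reject H₀ (not significant) at α = 0.01.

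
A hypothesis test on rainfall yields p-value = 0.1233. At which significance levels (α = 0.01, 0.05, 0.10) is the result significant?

p = 0.1233. Not significant at any of the given levels.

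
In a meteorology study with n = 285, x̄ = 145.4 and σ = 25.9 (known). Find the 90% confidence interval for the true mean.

CI = x̄ ± z*(σ/√n) = 145.4 ± 1.645(25.9/√285) = 145.4 ± 2.52 = (142.88, 147.92)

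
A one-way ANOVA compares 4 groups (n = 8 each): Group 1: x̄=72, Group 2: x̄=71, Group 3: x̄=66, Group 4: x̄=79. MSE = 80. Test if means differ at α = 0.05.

Grand mean = 72.0. SS_between = 688.0, MS_between = 229.33. F = 2.867, F_crit ≈ 2.947. Fail to reject H₀.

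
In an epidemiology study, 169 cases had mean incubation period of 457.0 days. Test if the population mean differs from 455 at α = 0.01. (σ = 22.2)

z = (x̄ - μ₀)/(σ/√n) = (457.0 - 455)/(22.2/√169) = 1.171. Critical value: ±2.576. Since |1.171| ≤ 2.576, Fail to reject H₀.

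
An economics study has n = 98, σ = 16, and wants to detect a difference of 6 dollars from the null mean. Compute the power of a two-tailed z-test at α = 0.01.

SE = σ/√n = 16/√98 = 1.616. Non-centrality λ = d/SE = 6/1.616 = 3.712. Power ≈ Φ(λ - z_{α/2}) = Φ(3.712 - 2.576) = Φ(1.136) = 0.872.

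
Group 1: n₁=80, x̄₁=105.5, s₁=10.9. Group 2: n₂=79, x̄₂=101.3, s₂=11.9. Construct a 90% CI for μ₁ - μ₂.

Difference = 4.2. SE = √(10.9²/80 + 11.9²/79) = 1.81. CI = (1.22, 7.18)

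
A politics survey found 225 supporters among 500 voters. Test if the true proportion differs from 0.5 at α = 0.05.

p̂ = 0.45, p₀ = 0.5. z = (p̂ - p₀)/√(p₀(1-p₀)/n) = -2.236. Critical: ±1.96. Reject H₀.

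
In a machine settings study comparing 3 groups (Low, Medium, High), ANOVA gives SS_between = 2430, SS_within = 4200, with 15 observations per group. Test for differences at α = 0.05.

df_between = 2, df_within = 42. F = MS_between/MS_within = 1215.0/100.0 = 12.15. F_crit ≈ 3.22. Reject H₀. At least one mean differs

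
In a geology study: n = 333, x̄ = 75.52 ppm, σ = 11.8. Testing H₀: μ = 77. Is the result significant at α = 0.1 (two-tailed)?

z = (75.52 - 77)/(11.8/√333) = -2.289. Since |z| > 1.645, significant at α = 0.1.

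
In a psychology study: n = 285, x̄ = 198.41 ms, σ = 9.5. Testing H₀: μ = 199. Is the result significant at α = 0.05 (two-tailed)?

z = (198.41 - 199)/(9.5/√285) = -1.048. Since |z| ≤ 1.96, not significant at α = 0.05.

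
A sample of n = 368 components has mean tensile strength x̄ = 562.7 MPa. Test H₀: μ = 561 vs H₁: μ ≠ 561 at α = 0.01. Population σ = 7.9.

z = (x̄ - μ₀)/(σ/√n) = (562.7 - 561)/(7.9/√368) = 4.128. Critical value: ±2.576. Since |4.128| > 2.576, Reject H₀.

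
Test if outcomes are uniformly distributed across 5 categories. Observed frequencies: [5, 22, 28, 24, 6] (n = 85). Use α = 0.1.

Expected = 17 each. χ² = Σ(O-E)²/E = 27.059. df = 4, critical value = 7.779. Reject H₀.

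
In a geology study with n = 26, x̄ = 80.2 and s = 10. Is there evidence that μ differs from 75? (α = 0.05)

t = (x̄ - μ₀)/(s/√n) = (80.2 - 75)/(10/√26) = 2.651. df = 25, critical t = ±2.06. Reject H₀.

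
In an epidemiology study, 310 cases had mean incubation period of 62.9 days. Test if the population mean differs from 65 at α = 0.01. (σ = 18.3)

z = (x̄ - μ₀)/(σ/√n) = (62.9 - 65)/(18.3/√310) = -2.02. Critical value: ±2.576. Since |-2.02| ≤ 2.576, Fail to reject H₀.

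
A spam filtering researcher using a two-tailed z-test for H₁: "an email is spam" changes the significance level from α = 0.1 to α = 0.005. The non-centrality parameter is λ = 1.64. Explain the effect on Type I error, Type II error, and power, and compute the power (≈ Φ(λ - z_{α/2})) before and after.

Decreasing α from 0.1 to 0.005:
• Type I error rate decreases (α is the Type I rate by definition).
• Critical value moves from z_{α/2} = 1.645 to 2.807, so power = Φ(λ - z_{α/2}) goes from Φ(1.64 - 1.645) = 0.498 to Φ(1.64 - 2.807) = 0.122.
• Type II error rate β = 1 - power therefore increases (0.502 → 0.878).
Appropriate when false positives are costly — here, a legitimate email is sent to the spam folder and the user misses it.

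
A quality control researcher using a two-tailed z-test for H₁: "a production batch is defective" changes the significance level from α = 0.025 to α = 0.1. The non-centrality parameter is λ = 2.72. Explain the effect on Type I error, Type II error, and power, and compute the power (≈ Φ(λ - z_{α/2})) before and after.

Increasing α from 0.025 to 0.1:
• Type I error rate increases (α is the Type I rate by definition).
• Critical value moves from z_{α/2} = 2.241 to 1.645, so power = Φ(λ - z_{α/2}) goes from Φ(2.72 - 2.241) = 0.684 to Φ(2.72 - 1.645) = 0.859.
• Type II error rate β = 1 - power therefore decreases (0.316 → 0.141).
Appropriate when false negatives are costly — here, shipping a defective batch — faulty products reach customers.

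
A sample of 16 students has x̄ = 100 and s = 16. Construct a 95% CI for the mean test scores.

CI = x̄ ± t*(s/√n) = 100 ± 2.131(16/√16) = (91.48, 108.52)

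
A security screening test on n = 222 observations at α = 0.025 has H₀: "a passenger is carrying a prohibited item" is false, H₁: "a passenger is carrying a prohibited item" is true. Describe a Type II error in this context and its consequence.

Type II error: failing to reject H₀ when it is false — concluding that a passenger is carrying a prohibited item is not supported when in fact it is. Consequence: letting a prohibited item through — security breach.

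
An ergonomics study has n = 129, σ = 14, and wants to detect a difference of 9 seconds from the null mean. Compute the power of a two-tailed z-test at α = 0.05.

SE = σ/√n = 14/√129 = 1.233. Non-centrality λ = d/SE = 9/1.233 = 7.301. Power ≈ Φ(λ - z_{α/2}) = Φ(7.301 - 1.96) = Φ(5.341) = 1.0.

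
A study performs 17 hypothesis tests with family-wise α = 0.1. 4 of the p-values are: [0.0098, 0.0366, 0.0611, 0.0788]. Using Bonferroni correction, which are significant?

Bonferroni α = 0.1/17 = 0.00588. None of the given p-values are significant.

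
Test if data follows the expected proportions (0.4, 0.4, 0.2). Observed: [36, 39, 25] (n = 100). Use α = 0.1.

Expected: [40.0, 40.0, 20.0]. χ² = 1.675. df = 2, critical = 4.605. Fail to reject H₀.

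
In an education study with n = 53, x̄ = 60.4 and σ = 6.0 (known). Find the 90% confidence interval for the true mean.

CI = x̄ ± z*(σ/√n) = 60.4 ± 1.645(6.0/√53) = 60.4 ± 1.36 = (59.04, 61.76)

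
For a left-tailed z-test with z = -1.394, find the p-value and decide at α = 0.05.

p = P(Z < -1.394) = Φ(-1.394) ≈ 0.0817. Since p ≥ 0.05, fail to reject H₀ (not significant) at α = 0.05.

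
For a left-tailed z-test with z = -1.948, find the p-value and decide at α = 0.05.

p = P(Z < -1.948) = Φ(-1.948) ≈ 0.0257. Since p < 0.05, reject H₀ (significant) at α = 0.05.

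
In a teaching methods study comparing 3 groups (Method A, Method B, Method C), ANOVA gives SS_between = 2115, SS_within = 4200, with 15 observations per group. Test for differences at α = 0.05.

df_between = 2, df_within = 42. F = MS_between/MS_within = 1057.5/100.0 = 10.575. F_crit ≈ 3.22. Reject H₀. At least one mean differs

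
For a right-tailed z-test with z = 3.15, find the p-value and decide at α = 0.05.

p = P(Z > 3.15) = 1 - Φ(3.15) ≈ 0.0008. Since p < 0.05, reject H₀ (significant) at α = 0.05.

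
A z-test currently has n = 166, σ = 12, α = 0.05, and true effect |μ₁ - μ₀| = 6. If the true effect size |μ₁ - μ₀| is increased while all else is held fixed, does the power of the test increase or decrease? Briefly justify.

Power increases: a larger true effect increases the non-centrality λ = |μ₁ - μ₀|/(σ/√n).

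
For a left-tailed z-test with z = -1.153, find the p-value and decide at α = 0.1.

p = P(Z < -1.153) = Φ(-1.153) ≈ 0.1245. Since p ≥ 0.1, fail to reject H₀ (not significant) at α = 0.1.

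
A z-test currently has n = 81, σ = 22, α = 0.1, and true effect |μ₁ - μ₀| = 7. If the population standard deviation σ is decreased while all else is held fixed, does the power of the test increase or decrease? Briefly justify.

Power increases: a smaller σ shrinks the standard error σ/√n, moving the sampling distribution under H₁ further from the critical value.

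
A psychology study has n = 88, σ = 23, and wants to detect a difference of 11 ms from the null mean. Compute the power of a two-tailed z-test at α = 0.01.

SE = σ/√n = 23/√88 = 2.452. Non-centrality λ = d/SE = 11/2.452 = 4.486. Power ≈ Φ(λ - z_{α/2}) = Φ(4.486 - 2.576) = Φ(1.91) = 0.972.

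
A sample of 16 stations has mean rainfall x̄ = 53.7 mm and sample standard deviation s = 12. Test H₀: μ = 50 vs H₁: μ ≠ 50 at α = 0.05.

t = (x̄ - μ₀)/(s/√n) = (53.7 - 50)/(12/√16) = 1.233. df = 15, critical t = ±2.131. Fail to reject H₀.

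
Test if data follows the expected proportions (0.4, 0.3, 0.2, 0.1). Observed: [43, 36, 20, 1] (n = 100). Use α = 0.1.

Expected: [40.0, 30.0, 20.0, 10.0]. χ² = 9.525. df = 3, critical = 6.251. Reject H₀.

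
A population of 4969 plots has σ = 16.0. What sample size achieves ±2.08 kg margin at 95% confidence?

Without FPC: n₀ = (1.96×16.0/2.08)² = 227.314. With FPC: n = n₀N/(n₀+N-1) = 217.4 → n = 218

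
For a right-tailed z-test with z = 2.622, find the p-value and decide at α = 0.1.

p = P(Z > 2.622) = 1 - Φ(2.622) ≈ 0.0044. Since p < 0.1, reject H₀ (significant) at α = 0.1.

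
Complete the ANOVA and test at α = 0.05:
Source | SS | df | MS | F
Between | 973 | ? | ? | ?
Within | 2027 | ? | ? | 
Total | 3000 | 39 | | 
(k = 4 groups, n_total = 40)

df_between = 3, df_within = 36. MS_between = 324.33, MS_within = 56.31. F = 5.76, F_crit ≈ 2.866. Reject H₀.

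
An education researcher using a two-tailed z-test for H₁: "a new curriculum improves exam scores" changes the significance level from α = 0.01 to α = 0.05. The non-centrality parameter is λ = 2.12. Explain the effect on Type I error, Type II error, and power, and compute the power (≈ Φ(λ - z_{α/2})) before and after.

Increasing α from 0.01 to 0.05:
• Type I error rate increases (α is the Type I rate by definition).
• Critical value moves from z_{α/2} = 2.576 to 1.96, so power = Φ(λ - z_{α/2}) goes from Φ(2.12 - 2.576) = 0.324 to Φ(2.12 - 1.96) = 0.564.
• Type II error rate β = 1 - power therefore decreases (0.676 → 0.436).
Appropriate when false negatives are costly — here, keeping the old curriculum when the new one would have helped students.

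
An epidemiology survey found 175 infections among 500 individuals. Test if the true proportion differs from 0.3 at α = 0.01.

p̂ = 0.35, p₀ = 0.3. z = (p̂ - p₀)/√(p₀(1-p₀)/n) = 2.44. Critical: ±2.576. Fail to reject H₀.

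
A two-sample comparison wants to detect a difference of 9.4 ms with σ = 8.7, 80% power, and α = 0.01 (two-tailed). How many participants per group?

n per group = 2(z_α/2 + z_β)²σ²/d² = 2×(2.576 + 0.84)²×8.7²/9.4² = 20.0 → n = 20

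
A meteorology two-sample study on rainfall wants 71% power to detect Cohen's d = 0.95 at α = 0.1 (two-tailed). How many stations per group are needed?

z_{α/2} = 1.645, z_β = Φ⁻¹(0.71) = 0.553. For large effect (d = 0.95): n per group = 2(z_{α/2} + z_β)²/d² = 2(1.645 + 0.553)²/0.95² = 10.7 → 11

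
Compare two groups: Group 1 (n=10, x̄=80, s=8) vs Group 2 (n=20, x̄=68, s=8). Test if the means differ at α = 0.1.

Pooled sp = 8.0. t = 3.873, df = 28. Critical t = ±1.701. Reject H₀.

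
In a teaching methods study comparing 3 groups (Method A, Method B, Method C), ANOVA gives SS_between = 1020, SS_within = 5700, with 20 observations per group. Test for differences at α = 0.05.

df_between = 2, df_within = 57. F = MS_between/MS_within = 510.0/100.0 = 5.1. F_crit ≈ 3.159. Reject H₀. At least one mean differs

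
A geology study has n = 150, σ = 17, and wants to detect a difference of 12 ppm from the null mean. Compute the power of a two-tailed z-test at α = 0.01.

SE = σ/√n = 17/√150 = 1.388. Non-centrality λ = d/SE = 12/1.388 = 8.645. Power ≈ Φ(λ - z_{α/2}) = Φ(8.645 - 2.576) = Φ(6.069) = 1.0.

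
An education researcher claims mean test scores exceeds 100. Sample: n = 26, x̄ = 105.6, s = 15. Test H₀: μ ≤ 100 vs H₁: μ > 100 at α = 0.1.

t = (105.6 - 100)/(15/√26) = 1.904, df = 25. Critical t = 1.316. Reject H₀.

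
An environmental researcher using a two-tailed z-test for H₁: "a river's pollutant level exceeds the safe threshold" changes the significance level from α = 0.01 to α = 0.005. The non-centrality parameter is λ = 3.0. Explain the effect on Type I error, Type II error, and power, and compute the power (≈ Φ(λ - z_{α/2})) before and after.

Decreasing α from 0.01 to 0.005:
• Type I error rate decreases (α is the Type I rate by definition).
• Critical value moves from z_{α/2} = 2.576 to 2.807, so power = Φ(λ - z_{α/2}) goes from Φ(3.0 - 2.576) = 0.664 to Φ(3.0 - 2.807) = 0.577.
• Type II error rate β = 1 - power therefore increases (0.336 → 0.423).
Appropriate when false positives are costly — here, shutting down a compliant factory unnecessarily.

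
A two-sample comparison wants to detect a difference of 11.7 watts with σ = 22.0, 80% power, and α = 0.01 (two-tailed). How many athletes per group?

n per group = 2(z_α/2 + z_β)²σ²/d² = 2×(2.576 + 0.84)²×22.0²/11.7² = 82.5 → n = 83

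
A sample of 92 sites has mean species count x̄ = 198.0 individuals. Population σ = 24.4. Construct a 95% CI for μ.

CI = x̄ ± z*(σ/√n) = 198.0 ± 1.96(24.4/√92) = 198.0 ± 4.99 = (193.01, 202.99)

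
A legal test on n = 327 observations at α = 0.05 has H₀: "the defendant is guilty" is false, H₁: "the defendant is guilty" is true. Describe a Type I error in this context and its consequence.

Type I error: rejecting H₀ when it is true — concluding that the defendant is guilty when in fact it is not. Consequence: convicting an innocent person.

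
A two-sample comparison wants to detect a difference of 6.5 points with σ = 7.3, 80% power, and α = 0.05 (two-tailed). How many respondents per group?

n per group = 2(z_α/2 + z_β)²σ²/d² = 2×(1.96 + 0.84)²×7.3²/6.5² = 19.8 → n = 20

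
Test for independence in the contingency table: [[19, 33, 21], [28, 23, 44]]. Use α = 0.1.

χ² = 8.92. df = 2, critical = 4.605. Reject H₀. Variables are dependent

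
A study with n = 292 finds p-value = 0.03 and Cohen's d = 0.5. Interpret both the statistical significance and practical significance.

Statistically significant (p = 0.03 < 0.05). Cohen's d = 0.5 indicates a medium effect size. Both statistical and practical significance should be considered.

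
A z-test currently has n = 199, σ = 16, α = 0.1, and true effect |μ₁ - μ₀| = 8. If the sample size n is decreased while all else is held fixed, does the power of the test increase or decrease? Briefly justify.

Power decreases: a smaller n inflates the standard error σ/√n, pulling the sampling distribution under H₁ back toward the critical value.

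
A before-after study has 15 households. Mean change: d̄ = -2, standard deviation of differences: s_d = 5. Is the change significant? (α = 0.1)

t = d̄/(s_d/√n) = -2/(5/√15) = -1.549. df = 14, critical t = ±1.761. Fail to reject H₀.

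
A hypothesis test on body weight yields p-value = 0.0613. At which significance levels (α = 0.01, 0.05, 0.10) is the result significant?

p = 0.0613. Significant at: α = 0.1.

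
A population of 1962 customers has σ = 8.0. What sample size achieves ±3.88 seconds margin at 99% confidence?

Without FPC: n₀ = (2.576×8.0/3.88)² = 28.21. With FPC: n = n₀N/(n₀+N-1) = 27.8 → n = 28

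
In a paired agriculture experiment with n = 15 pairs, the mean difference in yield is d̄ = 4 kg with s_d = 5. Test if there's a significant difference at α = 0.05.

t = d̄/(s_d/√n) = 4/(5/√15) = 3.098. df = 14, critical t = ±2.145. Reject H₀.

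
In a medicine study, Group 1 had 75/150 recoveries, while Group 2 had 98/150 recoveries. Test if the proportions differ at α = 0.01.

p̂₁ = 0.5, p̂₂ = 0.653, pooled p̂ = 0.577. z = -2.688. Critical: ±2.576. Reject H₀.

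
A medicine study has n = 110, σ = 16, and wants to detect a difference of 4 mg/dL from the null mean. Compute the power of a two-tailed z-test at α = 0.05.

SE = σ/√n = 16/√110 = 1.526. Non-centrality λ = d/SE = 4/1.526 = 2.622. Power ≈ Φ(λ - z_{α/2}) = Φ(2.622 - 1.96) = Φ(0.662) = 0.746.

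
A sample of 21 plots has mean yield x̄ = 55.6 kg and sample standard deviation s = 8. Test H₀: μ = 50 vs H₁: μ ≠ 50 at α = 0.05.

t = (x̄ - μ₀)/(s/√n) = (55.6 - 50)/(8/√21) = 3.208. df = 20, critical t = ±2.086. Reject H₀.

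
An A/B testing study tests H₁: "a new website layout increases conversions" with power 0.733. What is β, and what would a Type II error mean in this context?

β = 1 - power = 1 - 0.733 = 0.267. A Type II error is failing to reject H₀ when H₀ is false (false negative) — here, failing to conclude that a new website layout increases conversions when in fact it is true. Consequence: discarding a layout that would have improved conversions — lost revenue.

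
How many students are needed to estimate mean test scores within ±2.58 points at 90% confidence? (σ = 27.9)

n = (z*σ/E)² = (1.645×27.9/2.58)² = 316.4 → n = 317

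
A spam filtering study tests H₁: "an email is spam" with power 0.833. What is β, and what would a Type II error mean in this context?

β = 1 - power = 1 - 0.833 = 0.167. A Type II error is failing to reject H₀ when H₀ is false (false negative) — here, failing to conclude that an email is spam when in fact it is true. Consequence: a spam email lands in the inbox.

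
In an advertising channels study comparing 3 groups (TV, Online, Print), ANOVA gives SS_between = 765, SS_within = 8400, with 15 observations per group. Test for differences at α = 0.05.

df_between = 2, df_within = 42. F = MS_between/MS_within = 382.5/200.0 = 1.913. F_crit ≈ 3.22. Fail to reject H₀.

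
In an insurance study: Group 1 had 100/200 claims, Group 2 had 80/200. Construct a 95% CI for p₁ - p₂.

p̂₁ = 0.5, p̂₂ = 0.4. Difference = 0.1. CI = (0.003, 0.197)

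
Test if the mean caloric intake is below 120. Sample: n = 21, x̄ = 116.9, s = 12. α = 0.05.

t = (116.9 - 120)/(12/√21) = -1.184, df = 20. Critical t = -1.725. Fail to reject H₀.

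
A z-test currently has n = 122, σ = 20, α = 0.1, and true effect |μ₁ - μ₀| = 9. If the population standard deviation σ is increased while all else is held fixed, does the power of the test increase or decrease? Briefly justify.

Power decreases: a larger σ inflates the standard error σ/√n, pulling the sampling distribution under H₁ back toward the critical value.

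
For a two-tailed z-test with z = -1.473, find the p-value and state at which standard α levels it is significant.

p = 2·P(Z > |-1.473|) = 2·(1 - Φ(1.473)) ≈ 0.1408. Not significant at any standard level.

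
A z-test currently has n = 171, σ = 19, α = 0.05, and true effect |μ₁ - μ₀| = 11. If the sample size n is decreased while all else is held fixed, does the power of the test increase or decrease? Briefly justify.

Power decreases: a smaller n inflates the standard error σ/√n, pulling the sampling distribution under H₁ back toward the critical value.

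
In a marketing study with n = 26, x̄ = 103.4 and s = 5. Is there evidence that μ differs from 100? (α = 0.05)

t = (x̄ - μ₀)/(s/√n) = (103.4 - 100)/(5/√26) = 3.467. df = 25, critical t = ±2.06. Reject H₀.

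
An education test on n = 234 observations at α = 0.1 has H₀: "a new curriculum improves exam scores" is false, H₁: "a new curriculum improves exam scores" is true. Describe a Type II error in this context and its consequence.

Type II error: failing to reject H₀ when it is false — concluding that a new curriculum improves exam scores is not supported when in fact it is. Consequence: keeping the old curriculum when the new one would have helped students.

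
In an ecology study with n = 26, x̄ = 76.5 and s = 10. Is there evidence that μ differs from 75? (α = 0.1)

t = (x̄ - μ₀)/(s/√n) = (76.5 - 75)/(10/√26) = 0.765. df = 25, critical t = ±1.708. Fail to reject H₀.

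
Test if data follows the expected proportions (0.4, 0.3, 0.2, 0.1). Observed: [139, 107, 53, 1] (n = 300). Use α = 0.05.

Expected: [120.0, 90.0, 60.0, 30.0]. χ² = 35.069. df = 3, critical = 7.815. Reject H₀.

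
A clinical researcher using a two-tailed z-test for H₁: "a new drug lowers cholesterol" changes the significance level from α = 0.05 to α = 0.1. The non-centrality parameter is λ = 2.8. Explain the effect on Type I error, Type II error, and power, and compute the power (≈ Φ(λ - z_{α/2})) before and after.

Increasing α from 0.05 to 0.1:
• Type I error rate increases (α is the Type I rate by definition).
• Critical value moves from z_{α/2} = 1.96 to 1.645, so power = Φ(λ - z_{α/2}) goes from Φ(2.8 - 1.96) = 0.8 to Φ(2.8 - 1.645) = 0.876.
• Type II error rate β = 1 - power therefore decreases (0.2 → 0.124).
Appropriate when false negatives are costly — here, shelving an effective drug — patients miss out on a treatment that would have helped.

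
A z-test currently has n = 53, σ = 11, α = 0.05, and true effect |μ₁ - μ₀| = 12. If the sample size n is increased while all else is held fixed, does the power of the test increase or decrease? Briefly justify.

Power increases: a larger n shrinks the standard error σ/√n, moving the sampling distribution under H₁ further from the critical value.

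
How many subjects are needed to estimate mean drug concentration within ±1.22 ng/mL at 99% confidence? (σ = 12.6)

n = (z*σ/E)² = (2.576×12.6/1.22)² = 707.8 → n = 708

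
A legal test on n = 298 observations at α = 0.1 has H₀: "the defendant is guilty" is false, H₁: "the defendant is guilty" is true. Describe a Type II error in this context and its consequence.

Type II error: failing to reject H₀ when it is false — concluding that the defendant is guilty is not supported when in fact it is. Consequence: acquitting a guilty person.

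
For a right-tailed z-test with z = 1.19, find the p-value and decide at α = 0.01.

p = P(Z > 1.19) = 1 - Φ(1.19) ≈ 0.117. Since p ≥ 0.01, fail to reject H₀ (not significant) at α = 0.01.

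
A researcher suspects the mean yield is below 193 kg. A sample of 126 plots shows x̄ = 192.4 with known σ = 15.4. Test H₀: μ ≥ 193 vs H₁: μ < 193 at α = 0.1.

z = -0.437. Critical value: -1.28. Fail to reject H₀.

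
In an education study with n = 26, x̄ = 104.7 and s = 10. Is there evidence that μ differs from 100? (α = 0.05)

t = (x̄ - μ₀)/(s/√n) = (104.7 - 100)/(10/√26) = 2.397. df = 25, critical t = ±2.06. Reject H₀.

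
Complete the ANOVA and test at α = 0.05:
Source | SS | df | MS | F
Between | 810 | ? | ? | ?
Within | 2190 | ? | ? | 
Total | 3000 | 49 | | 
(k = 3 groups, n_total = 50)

df_between = 2, df_within = 47. MS_between = 405.0, MS_within = 46.6. F = 8.692, F_crit ≈ 3.195. Reject H₀.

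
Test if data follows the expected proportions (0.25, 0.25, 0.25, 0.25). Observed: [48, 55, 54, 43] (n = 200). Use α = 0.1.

Expected: [50.0, 50.0, 50.0, 50.0]. χ² = 1.88. df = 3, critical = 6.251. Fail to reject H₀.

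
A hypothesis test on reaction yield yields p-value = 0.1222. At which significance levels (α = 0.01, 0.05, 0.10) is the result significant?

p = 0.1222. Not significant at any of the given levels.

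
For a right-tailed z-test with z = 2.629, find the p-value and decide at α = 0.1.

p = P(Z > 2.629) = 1 - Φ(2.629) ≈ 0.0043. Since p < 0.1, reject H₀ (significant) at α = 0.1.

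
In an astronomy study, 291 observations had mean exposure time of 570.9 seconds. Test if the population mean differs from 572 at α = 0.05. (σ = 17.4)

z = (x̄ - μ₀)/(σ/√n) = (570.9 - 572)/(17.4/√291) = -1.078. Critical value: ±1.96. Since |-1.078| ≤ 1.96, Fail to reject H₀.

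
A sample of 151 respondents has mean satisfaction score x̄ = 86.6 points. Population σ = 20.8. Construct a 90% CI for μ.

CI = x̄ ± z*(σ/√n) = 86.6 ± 1.645(20.8/√151) = 86.6 ± 2.78 = (83.82, 89.38)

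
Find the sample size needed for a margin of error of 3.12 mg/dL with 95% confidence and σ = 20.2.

n = (z*σ/E)² = (1.96×20.2/3.12)² = 161.03 → n = 162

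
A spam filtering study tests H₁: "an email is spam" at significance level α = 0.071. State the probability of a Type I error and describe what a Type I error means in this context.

P(Type I error) = α = 0.071. A Type I error is rejecting H₀ when H₀ is actually true (false positive) — here, concluding that an email is spam when in fact this is not the case. Consequence: a legitimate email is sent to the spam folder and the user misses it.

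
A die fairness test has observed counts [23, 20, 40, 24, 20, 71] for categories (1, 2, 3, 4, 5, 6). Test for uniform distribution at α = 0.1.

Expected = 33 each. χ² = Σ(O-E)²/E = 60.97. df = 5, critical value = 9.236. Reject H₀.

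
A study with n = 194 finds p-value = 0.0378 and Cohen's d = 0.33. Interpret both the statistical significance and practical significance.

Statistically significant (p = 0.0378 < 0.05). Cohen's d = 0.33 indicates a small effect size. Both statistical and practical significance should be considered.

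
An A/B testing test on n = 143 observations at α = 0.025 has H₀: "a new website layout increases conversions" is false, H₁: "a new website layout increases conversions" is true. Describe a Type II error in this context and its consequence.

Type II error: failing to reject H₀ when it is false — concluding that a new website layout increases conversions is not supported when in fact it is. Consequence: discarding a layout that would have improved conversions — lost revenue.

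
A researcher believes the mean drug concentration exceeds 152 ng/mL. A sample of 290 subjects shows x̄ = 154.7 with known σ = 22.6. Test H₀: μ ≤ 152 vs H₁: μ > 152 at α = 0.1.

z = 2.034. Critical value: 1.28. Reject H₀.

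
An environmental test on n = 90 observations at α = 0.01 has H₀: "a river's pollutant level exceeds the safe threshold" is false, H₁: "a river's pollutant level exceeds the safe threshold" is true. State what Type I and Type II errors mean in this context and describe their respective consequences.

Type I (false positive): concluding that a river's pollutant level exceeds the safe threshold when it is not — shutting down a compliant factory unnecessarily. Type II (false negative): failing to conclude that a river's pollutant level exceeds the safe threshold when it is — allowing unsafe pollution to continue. Which is costlier depends on domain priorities and is a judgement call rather than a statistical fact.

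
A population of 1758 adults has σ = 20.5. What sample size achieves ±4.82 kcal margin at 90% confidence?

Without FPC: n₀ = (1.645×20.5/4.82)² = 48.949. With FPC: n = n₀N/(n₀+N-1) = 47.6 → n = 48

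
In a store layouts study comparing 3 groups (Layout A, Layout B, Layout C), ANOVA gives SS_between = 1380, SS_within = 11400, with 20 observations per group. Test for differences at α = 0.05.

df_between = 2, df_within = 57. F = MS_between/MS_within = 690.0/200.0 = 3.45. F_crit ≈ 3.159. Reject H₀. At least one mean differs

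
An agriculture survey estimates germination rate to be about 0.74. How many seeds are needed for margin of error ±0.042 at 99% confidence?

n = z²p(1-p)/E² = 2.576²×0.74×0.26/0.042² = 723.8 → n = 724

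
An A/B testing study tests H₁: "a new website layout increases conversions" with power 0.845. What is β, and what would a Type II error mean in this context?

β = 1 - power = 1 - 0.845 = 0.155. A Type II error is failing to reject H₀ when H₀ is false (false negative) — here, failing to conclude that a new website layout increases conversions when in fact it is true. Consequence: discarding a layout that would have improved conversions — lost revenue.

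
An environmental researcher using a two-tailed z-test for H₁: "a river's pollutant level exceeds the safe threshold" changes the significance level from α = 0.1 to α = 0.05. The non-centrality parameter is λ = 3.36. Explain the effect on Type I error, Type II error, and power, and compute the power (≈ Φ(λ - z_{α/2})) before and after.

Decreasing α from 0.1 to 0.05:
• Type I error rate decreases (α is the Type I rate by definition).
• Critical value moves from z_{α/2} = 1.645 to 1.96, so power = Φ(λ - z_{α/2}) goes from Φ(3.36 - 1.645) = 0.957 to Φ(3.36 - 1.96) = 0.919.
• Type II error rate β = 1 - power therefore increases (0.043 → 0.081).
Appropriate when false positives are costly — here, shutting down a compliant factory unnecessarily.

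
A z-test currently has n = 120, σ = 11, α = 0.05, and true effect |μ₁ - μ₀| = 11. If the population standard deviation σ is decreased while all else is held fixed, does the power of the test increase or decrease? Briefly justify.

Power increases: a smaller σ shrinks the standard error σ/√n, moving the sampling distribution under H₁ further from the critical value.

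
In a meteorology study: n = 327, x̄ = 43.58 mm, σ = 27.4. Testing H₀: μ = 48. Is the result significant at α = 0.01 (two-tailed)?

z = (43.58 - 48)/(27.4/√327) = -2.917. Since |z| > 2.576, significant at α = 0.01.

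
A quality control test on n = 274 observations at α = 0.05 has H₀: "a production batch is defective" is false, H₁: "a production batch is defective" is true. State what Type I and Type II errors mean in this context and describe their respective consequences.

Type I (false positive): concluding that a production batch is defective when it is not — scrapping a good batch — wasted material and cost for no reason. Type II (false negative): failing to conclude that a production batch is defective when it is — shipping a defective batch — faulty products reach customers. Which is costlier depends on domain priorities and is a judgement call rather than a statistical fact.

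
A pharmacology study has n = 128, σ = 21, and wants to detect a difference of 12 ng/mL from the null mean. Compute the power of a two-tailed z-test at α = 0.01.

SE = σ/√n = 21/√128 = 1.856. Non-centrality λ = d/SE = 12/1.856 = 6.465. Power ≈ Φ(λ - z_{α/2}) = Φ(6.465 - 2.576) = Φ(3.889) = 1.0.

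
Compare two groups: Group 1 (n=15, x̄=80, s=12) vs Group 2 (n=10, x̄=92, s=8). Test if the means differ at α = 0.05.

Pooled sp = 10.62. t = -2.769, df = 23. Critical t = ±2.069. Reject H₀.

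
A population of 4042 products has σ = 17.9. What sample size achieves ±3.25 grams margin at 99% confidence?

Without FPC: n₀ = (2.576×17.9/3.25)² = 201.294. With FPC: n = n₀N/(n₀+N-1) = 191.8 → n = 192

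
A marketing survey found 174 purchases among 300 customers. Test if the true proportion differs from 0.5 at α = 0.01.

p̂ = 0.58, p₀ = 0.5. z = (p̂ - p₀)/√(p₀(1-p₀)/n) = 2.771. Critical: ±2.576. Reject H₀.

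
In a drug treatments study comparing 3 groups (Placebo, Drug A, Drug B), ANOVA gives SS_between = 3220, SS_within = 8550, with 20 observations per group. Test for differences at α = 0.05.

df_between = 2, df_within = 57. F = MS_between/MS_within = 1610.0/150.0 = 10.733. F_crit ≈ 3.159. Reject H₀. At least one mean differs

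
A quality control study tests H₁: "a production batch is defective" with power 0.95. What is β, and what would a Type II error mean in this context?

β = 1 - power = 1 - 0.95 = 0.05. A Type II error is failing to reject H₀ when H₀ is false (false negative) — here, failing to conclude that a production batch is defective when in fact it is true. Consequence: shipping a defective batch — faulty products reach customers.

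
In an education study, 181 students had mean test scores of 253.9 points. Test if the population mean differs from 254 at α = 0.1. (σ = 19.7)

z = (x̄ - μ₀)/(σ/√n) = (253.9 - 254)/(19.7/√181) = -0.068. Critical value: ±1.645. Since |-0.068| ≤ 1.645, Fail to reject H₀.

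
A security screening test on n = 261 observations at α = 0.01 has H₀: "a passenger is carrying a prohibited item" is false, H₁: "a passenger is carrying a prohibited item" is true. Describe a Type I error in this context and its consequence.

Type I error: rejecting H₀ when it is true — concluding that a passenger is carrying a prohibited item when in fact it is not. Consequence: detaining an innocent passenger — delay and inconvenience.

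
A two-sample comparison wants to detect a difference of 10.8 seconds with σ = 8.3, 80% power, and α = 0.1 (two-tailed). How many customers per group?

n per group = 2(z_α/2 + z_β)²σ²/d² = 2×(1.645 + 0.84)²×8.3²/10.8² = 7.3 → n = 8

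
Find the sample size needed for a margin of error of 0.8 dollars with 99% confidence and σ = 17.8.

n = (z*σ/E)² = (2.576×17.8/0.8)² = 3285.1 → n = 3286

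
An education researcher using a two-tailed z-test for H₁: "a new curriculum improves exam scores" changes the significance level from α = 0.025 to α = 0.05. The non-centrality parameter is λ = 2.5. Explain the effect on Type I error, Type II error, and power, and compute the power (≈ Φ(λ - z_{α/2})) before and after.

Increasing α from 0.025 to 0.05:
• Type I error rate increases (α is the Type I rate by definition).
• Critical value moves from z_{α/2} = 2.241 to 1.96, so power = Φ(λ - z_{α/2}) goes from Φ(2.5 - 2.241) = 0.602 to Φ(2.5 - 1.96) = 0.705.
• Type II error rate β = 1 - power therefore decreases (0.398 → 0.295).
Appropriate when false negatives are costly — here, keeping the old curriculum when the new one would have helped students.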